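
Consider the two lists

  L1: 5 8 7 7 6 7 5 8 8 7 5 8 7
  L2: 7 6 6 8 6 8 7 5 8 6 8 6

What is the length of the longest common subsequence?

7

Pick 7 (L1 #3, L2 #1); then 6 (L1 #5, L2 #3); then 8 (L1 #8, L2 #4); then 8 (L1 #9, L2 #6); then 7 (L1 #10, L2 #7); then 5 (L1 #11, L2 #8); then 8 (L1 #12, L2 #11); all 7 values appear in both, in order. Since dp[13][12] = 7, nothing longer is possible.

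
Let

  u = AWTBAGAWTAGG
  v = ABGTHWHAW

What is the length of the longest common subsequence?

One common subsequence of length 5: A (u #1, v #1) → B (u #4, v #2) → G (u #6, v #3) → A (u #7, v #8) → W (u #8, v #9), and the DP table's final entry dp[12][9] is also 5, so no common subsequence is longer.

5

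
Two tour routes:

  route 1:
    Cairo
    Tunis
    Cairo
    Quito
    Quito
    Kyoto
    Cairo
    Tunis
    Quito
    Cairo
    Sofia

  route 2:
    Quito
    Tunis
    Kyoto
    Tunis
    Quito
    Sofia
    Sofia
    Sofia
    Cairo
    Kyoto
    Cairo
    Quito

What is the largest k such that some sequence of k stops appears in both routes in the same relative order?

5

One common subsequence of length 5: Tunis [2,4]; then Cairo [3,9]; then Kyoto [6,10]; then Cairo [7,11]; then Quito [9,12]. The LCS DP gives dp[11][12] = 5, so this is optimal.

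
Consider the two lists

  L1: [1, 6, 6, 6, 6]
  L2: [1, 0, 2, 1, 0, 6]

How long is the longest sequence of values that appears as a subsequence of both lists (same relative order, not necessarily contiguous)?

2

Taking 1 (L1 #1, L2 #4) → 6 (L1 #5, L2 #6) gives a common subsequence of length 2. The LCS DP gives dp[5][6] = 2, so this is optimal.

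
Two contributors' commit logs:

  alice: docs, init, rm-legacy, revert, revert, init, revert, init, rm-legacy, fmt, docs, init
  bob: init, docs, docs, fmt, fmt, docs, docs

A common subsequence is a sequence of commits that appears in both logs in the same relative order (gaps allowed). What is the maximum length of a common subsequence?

One common subsequence of length 3: docs at alice[1]=bob[3], fmt at alice[10]=bob[5], docs at alice[11]=bob[7]. dp[12][7] = 3 confirms this is the maximum.

3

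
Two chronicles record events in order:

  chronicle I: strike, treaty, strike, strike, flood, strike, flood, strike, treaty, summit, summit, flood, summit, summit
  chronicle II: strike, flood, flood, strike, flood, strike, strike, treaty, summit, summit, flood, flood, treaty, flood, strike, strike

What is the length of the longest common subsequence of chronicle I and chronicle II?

9

Taking strike [1,1], then strike [4,4], then flood [5,5], then strike [6,6], then strike [8,7], then treaty [9,8], then summit [10,9], then summit [11,10], then flood [12,14] gives a common subsequence of length 9. dp[14][16] = 9 confirms this is the maximum.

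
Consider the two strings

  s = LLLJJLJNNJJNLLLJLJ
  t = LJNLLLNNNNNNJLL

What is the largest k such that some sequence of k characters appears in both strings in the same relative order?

9

Pick L at s[1]=t[1]; then L at s[2]=t[4]; then L at s[3]=t[5]; then L at s[6]=t[6]; then N at s[8]=t[11]; then N at s[9]=t[12]; then J at s[11]=t[13]; then L at s[15]=t[14]; then L at s[17]=t[15]; all 9 characters appear in both, in order. dp[18][15] = 9 confirms this is the maximum.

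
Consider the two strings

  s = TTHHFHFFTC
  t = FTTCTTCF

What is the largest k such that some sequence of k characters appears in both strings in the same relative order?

4

Taking T (s #1, t #3), then T (s #2, t #5), then T (s #9, t #6), then C (s #10, t #7) gives a common subsequence of length 4. dp[10][8] = 4 confirms this is the maximum.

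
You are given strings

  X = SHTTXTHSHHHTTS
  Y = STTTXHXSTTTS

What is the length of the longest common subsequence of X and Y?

9

Taking S at X[1]=Y[1]; then T at X[3]=Y[3]; then T at X[4]=Y[4]; then X at X[5]=Y[5]; then H at X[7]=Y[6]; then S at X[8]=Y[8]; then T at X[12]=Y[10]; then T at X[13]=Y[11]; then S at X[14]=Y[12] gives a common subsequence of length 9. dp[14][12] = 9 confirms this is the maximum.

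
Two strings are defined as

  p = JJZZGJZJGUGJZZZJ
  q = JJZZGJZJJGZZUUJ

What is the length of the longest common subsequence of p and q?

12

One common subsequence of length 12: J at p[1]=q[1]; then J at p[2]=q[2]; then Z at p[3]=q[3]; then Z at p[4]=q[4]; then G at p[5]=q[5]; then J at p[6]=q[6]; then Z at p[7]=q[7]; then J at p[8]=q[9]; then G at p[11]=q[10]; then Z at p[13]=q[11]; then Z at p[14]=q[12]; then J at p[16]=q[15]. dp[16][15] = 12 confirms this is the maximum.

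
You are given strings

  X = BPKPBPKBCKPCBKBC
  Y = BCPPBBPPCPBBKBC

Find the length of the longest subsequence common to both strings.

11

Match B at X[1]=Y[1]; then P at X[2]=Y[3]; then P at X[4]=Y[4]; then B at X[5]=Y[6]; then P at X[6]=Y[8]; then C at X[9]=Y[9]; then P at X[11]=Y[10]; then B at X[13]=Y[12]; then K at X[14]=Y[13]; then B at X[15]=Y[14]; then C at X[16]=Y[15] — 11 characters in the same relative order in both, and the DP table's final entry dp[16][15] is also 11, so no common subsequence is longer.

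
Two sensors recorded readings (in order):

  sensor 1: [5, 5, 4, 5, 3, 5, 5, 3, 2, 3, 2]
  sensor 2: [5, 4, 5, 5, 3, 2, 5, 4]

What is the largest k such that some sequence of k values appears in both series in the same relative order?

Taking 5 (sensor 1 #2, sensor 2 #1), 4 (sensor 1 #3, sensor 2 #2), 5 (sensor 1 #6, sensor 2 #3), 5 (sensor 1 #7, sensor 2 #4), 3 (sensor 1 #8, sensor 2 #5), 2 (sensor 1 #9, sensor 2 #6) gives a common subsequence of length 6. The LCS DP gives dp[11][8] = 6, so this is optimal.

6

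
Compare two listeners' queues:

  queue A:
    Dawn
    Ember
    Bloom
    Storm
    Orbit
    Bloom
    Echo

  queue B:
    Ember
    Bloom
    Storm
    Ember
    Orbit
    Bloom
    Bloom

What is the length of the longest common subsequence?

5

One common subsequence of length 5: Ember [2,1]; then Bloom [3,2]; then Storm [4,3]; then Orbit [5,5]; then Bloom [6,7]. dp[7][7] = 5 confirms this is the maximum.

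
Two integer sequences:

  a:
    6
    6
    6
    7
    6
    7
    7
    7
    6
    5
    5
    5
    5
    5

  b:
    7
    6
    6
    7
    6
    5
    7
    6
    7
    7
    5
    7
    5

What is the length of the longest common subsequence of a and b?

One common subsequence of length 9: 6 at a[1]=b[2] → 6 at a[2]=b[3] → 6 at a[3]=b[5] → 7 at a[4]=b[7] → 6 at a[5]=b[8] → 7 at a[6]=b[9] → 7 at a[7]=b[10] → 7 at a[8]=b[12] → 5 at a[14]=b[13], and the DP table's final entry dp[14][13] is also 9, so no common subsequence is longer.

9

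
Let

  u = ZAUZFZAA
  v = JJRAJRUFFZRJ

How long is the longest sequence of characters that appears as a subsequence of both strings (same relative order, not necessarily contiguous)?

4

One common subsequence of length 4: A at u[2]=v[4], then U at u[3]=v[7], then F at u[5]=v[9], then Z at u[6]=v[10]. The LCS DP gives dp[8][12] = 4, so this is optimal.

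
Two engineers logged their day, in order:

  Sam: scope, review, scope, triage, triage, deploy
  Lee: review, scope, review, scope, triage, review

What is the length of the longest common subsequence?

4

One common subsequence of length 4: scope (Sam #1, Lee #2), review (Sam #2, Lee #3), scope (Sam #3, Lee #4), triage (Sam #4, Lee #5). The LCS DP gives dp[6][6] = 4, so this is optimal.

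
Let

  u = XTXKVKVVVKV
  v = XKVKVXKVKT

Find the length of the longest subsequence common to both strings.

Match X [3,1], K [4,2], V [5,3], K [6,4], V [7,5], V [9,8], K [10,9] — 7 characters in the same relative order in both. The LCS DP gives dp[11][10] = 7, so this is optimal.

7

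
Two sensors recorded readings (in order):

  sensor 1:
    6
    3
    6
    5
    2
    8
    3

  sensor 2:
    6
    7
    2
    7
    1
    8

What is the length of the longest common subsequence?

Let dp[i][j] be the LCS length of the first i values of sensor 1 and the first j values of sensor 2. dp[i][j] = dp[i-1][j-1]+1 when the i-th and j-th values match, else max(dp[i-1][j], dp[i][j-1]).
    ·  6  7  2  7  1  8
 ·  0  0  0  0  0  0  0
 6  0  1  1  1  1  1  1
 3  0  1  1  1  1  1  1
 6  0  1  1  1  1  1  1
 5  0  1  1  1  1  1  1
 2  0  1  1  2  2  2  2
 8  0  1  1  2  2  2  3
 3  0  1  1  2  2  2  3
dp[7][6] = 3. One LCS (by backtracking along matches): 6, 2, 8.

3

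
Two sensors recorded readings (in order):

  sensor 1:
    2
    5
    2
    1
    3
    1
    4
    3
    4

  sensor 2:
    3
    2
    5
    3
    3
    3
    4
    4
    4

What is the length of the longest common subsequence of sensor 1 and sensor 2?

5

One common subsequence of length 5: 2 [1,2], 5 [2,3], 3 [5,6], 4 [7,8], 4 [9,9]. The LCS DP gives dp[9][9] = 5, so this is optimal.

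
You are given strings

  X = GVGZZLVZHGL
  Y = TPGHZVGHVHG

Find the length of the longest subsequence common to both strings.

6

Pick G at X[1]=Y[3], then V at X[2]=Y[6], then G at X[3]=Y[7], then V at X[7]=Y[9], then H at X[9]=Y[10], then G at X[10]=Y[11]; all 6 characters appear in both, in order. The LCS DP gives dp[11][11] = 6, so this is optimal.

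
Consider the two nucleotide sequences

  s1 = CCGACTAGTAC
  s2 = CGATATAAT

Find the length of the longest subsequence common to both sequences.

Let dp[i][j] be the LCS length of the first i bases of s1 and the first j bases of s2. dp[i][j] = dp[i-1][j-1]+1 when the i-th and j-th bases match, else max(dp[i-1][j], dp[i][j-1]).
    ·  C  G  A  T  A  T  A  A  T
 ·  0  0  0  0  0  0  0  0  0  0
 C  0  1  1  1  1  1  1  1  1  1
 C  0  1  1  1  1  1  1  1  1  1
 G  0  1  2  2  2  2  2  2  2  2
 A  0  1  2  3  3  3  3  3  3  3
 C  0  1  2  3  3  3  3  3  3  3
 T  0  1  2  3  4  4  4  4  4  4
 A  0  1  2  3  4  5  5  5  5  5
 G  0  1  2  3  4  5  5  5  5  5
 T  0  1  2  3  4  5  6  6  6  6
 A  0  1  2  3  4  5  6  7  7  7
 C  0  1  2  3  4  5  6  7  7  7
dp[11][9] = 7. One LCS (by backtracking along matches): CGATATA.

7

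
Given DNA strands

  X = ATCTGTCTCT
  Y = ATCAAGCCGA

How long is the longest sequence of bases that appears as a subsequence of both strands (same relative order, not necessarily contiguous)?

Let dp[i][j] be the LCS length of the first i bases of X and the first j bases of Y. dp[i][j] = dp[i-1][j-1]+1 when the i-th and j-th bases match, else max(dp[i-1][j], dp[i][j-1]).
    ·  A  T  C  A  A  G  C  C  G  A
 ·  0  0  0  0  0  0  0  0  0  0  0
 A  0  1  1  1  1  1  1  1  1  1  1
 T  0  1  2  2  2  2  2  2  2  2  2
 C  0  1  2  3  3  3  3  3  3  3  3
 T  0  1  2  3  3  3  3  3  3  3  3
 G  0  1  2  3  3  3  4  4  4  4  4
 T  0  1  2  3  3  3  4  4  4  4  4
 C  0  1  2  3  3  3  4  5  5  5  5
 T  0  1  2  3  3  3  4  5  5  5  5
 C  0  1  2  3  3  3  4  5  6  6  6
 T  0  1  2  3  3  3  4  5  6  6  6
dp[10][10] = 6. One LCS (by backtracking along matches): ATCGCC.

6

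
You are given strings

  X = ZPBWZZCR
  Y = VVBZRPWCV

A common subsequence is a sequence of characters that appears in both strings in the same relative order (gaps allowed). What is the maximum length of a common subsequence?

Taking Z (X #1, Y #4); then P (X #2, Y #6); then W (X #4, Y #7); then C (X #7, Y #8) gives a common subsequence of length 4, and the DP table's final entry dp[8][9] is also 4, so no common subsequence is longer.

4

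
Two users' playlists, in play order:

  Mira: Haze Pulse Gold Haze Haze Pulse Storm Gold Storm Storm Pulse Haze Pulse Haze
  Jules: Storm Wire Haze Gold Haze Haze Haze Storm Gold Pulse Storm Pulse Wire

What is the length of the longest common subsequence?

8

Pick Haze (Mira #1, Jules #3); then Gold (Mira #3, Jules #4); then Haze (Mira #4, Jules #6); then Haze (Mira #5, Jules #7); then Storm (Mira #7, Jules #8); then Gold (Mira #8, Jules #9); then Storm (Mira #10, Jules #11); then Pulse (Mira #11, Jules #12); all 8 songs appear in both, in order. dp[14][13] = 8 confirms this is the maximum.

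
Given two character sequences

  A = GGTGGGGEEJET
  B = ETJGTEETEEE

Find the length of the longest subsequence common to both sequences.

5

Let dp[i][j] be the LCS length of the first i characters of A and the first j characters of B. dp[i][j] = dp[i-1][j-1]+1 when the i-th and j-th characters match, else max(dp[i-1][j], dp[i][j-1]).
    ·  E  T  J  G  T  E  E  T  E  E  E
 ·  0  0  0  0  0  0  0  0  0  0  0  0
 G  0  0  0  0  1  1  1  1  1  1  1  1
 G  0  0  0  0  1  1  1  1  1  1  1  1
 T  0  0  1  1  1  2  2  2  2  2  2  2
 G  0  0  1  1  2  2  2  2  2  2  2  2
 G  0  0  1  1  2  2  2  2  2  2  2  2
 G  0  0  1  1  2  2  2  2  2  2  2  2
 G  0  0  1  1  2  2  2  2  2  2  2  2
 E  0  1  1  1  2  2  3  3  3  3  3  3
 E  0  1  1  1  2  2  3  4  4  4  4  4
 J  0  1  1  2  2  2  3  4  4  4  4  4
 E  0  1  1  2  2  2  3  4  4  5  5  5
 T  0  1  2  2  2  3  3  4  5  5  5  5
dp[12][11] = 5. One LCS (by backtracking along matches): GTEEE.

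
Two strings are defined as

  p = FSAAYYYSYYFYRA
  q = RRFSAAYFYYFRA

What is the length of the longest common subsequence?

10

Taking F [1,3], then S [2,4], then A [3,5], then A [4,6], then Y [5,7], then Y [9,9], then Y [10,10], then F [11,11], then R [13,12], then A [14,13] gives a common subsequence of length 10. The LCS DP gives dp[14][13] = 10, so this is optimal.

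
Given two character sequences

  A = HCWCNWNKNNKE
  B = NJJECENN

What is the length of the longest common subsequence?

3

Match C [2,5], then N [9,7], then N [10,8] — 3 characters in the same relative order in both. The LCS DP gives dp[12][8] = 3, so this is optimal.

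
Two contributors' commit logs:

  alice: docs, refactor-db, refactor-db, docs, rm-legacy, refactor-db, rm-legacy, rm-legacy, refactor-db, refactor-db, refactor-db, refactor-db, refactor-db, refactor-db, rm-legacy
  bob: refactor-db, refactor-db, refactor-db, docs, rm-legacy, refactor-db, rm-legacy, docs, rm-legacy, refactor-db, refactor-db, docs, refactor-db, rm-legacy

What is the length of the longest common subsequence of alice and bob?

Pick refactor-db (alice #2, bob #2) → refactor-db (alice #3, bob #3) → docs (alice #4, bob #4) → rm-legacy (alice #5, bob #5) → refactor-db (alice #6, bob #6) → rm-legacy (alice #7, bob #7) → rm-legacy (alice #8, bob #9) → refactor-db (alice #9, bob #10) → refactor-db (alice #10, bob #11) → refactor-db (alice #14, bob #13) → rm-legacy (alice #15, bob #14); all 11 commits appear in both, in order. Since dp[15][14] = 11, nothing longer is possible.

11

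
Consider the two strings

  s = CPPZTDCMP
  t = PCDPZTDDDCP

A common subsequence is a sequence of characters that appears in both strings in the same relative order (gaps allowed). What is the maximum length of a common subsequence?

Let dp[i][j] be the LCS length of the first i characters of s and the first j characters of t. dp[i][j] = dp[i-1][j-1]+1 when the i-th and j-th characters match, else max(dp[i-1][j], dp[i][j-1]).
    ·  P  C  D  P  Z  T  D  D  D  C  P
 ·  0  0  0  0  0  0  0  0  0  0  0  0
 C  0  0  1  1  1  1  1  1  1  1  1  1
 P  0  1  1  1  2  2  2  2  2  2  2  2
 P  0  1  1  1  2  2  2  2  2  2  2  3
 Z  0  1  1  1  2  3  3  3  3  3  3  3
 T  0  1  1  1  2  3  4  4  4  4  4  4
 D  0  1  1  2  2  3  4  5  5  5  5  5
 C  0  1  2  2  2  3  4  5  5  5  6  6
 M  0  1  2  2  2  3  4  5  5  5  6  6
 P  0  1  2  2  3  3  4  5  5  5  6  7
dp[9][11] = 7. One LCS (by backtracking along matches): CPZTDCP.

7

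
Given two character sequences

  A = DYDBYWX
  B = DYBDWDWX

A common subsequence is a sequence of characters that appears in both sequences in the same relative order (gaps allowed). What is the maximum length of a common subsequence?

5

One common subsequence of length 5: D at A[1]=B[1], Y at A[2]=B[2], D at A[3]=B[6], W at A[6]=B[7], X at A[7]=B[8]. dp[7][8] = 5 confirms this is the maximum.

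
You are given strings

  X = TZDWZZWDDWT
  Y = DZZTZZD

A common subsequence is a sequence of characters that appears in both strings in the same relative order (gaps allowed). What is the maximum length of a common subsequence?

Let dp[i][j] be the LCS length of the first i characters of X and the first j characters of Y. dp[i][j] = dp[i-1][j-1]+1 when the i-th and j-th characters match, else max(dp[i-1][j], dp[i][j-1]).
    ·  D  Z  Z  T  Z  Z  D
 ·  0  0  0  0  0  0  0  0
 T  0  0  0  0  1  1  1  1
 Z  0  0  1  1  1  2  2  2
 D  0  1  1  1  1  2  2  3
 W  0  1  1  1  1  2  2  3
 Z  0  1  2  2  2  2  3  3
 Z  0  1  2  3  3  3  3  3
 W  0  1  2  3  3  3  3  3
 D  0  1  2  3  3  3  3  4
 D  0  1  2  3  3  3  3  4
 W  0  1  2  3  3  3  3  4
 T  0  1  2  3  4  4  4  4
dp[11][7] = 4. One LCS (by backtracking along matches): TZZD.

4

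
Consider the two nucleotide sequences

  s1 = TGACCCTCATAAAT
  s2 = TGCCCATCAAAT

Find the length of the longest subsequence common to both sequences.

11

Taking T (s1 #1, s2 #1); then G (s1 #2, s2 #2); then C (s1 #4, s2 #3); then C (s1 #5, s2 #4); then C (s1 #6, s2 #5); then T (s1 #7, s2 #7); then C (s1 #8, s2 #8); then A (s1 #11, s2 #9); then A (s1 #12, s2 #10); then A (s1 #13, s2 #11); then T (s1 #14, s2 #12) gives a common subsequence of length 11, and the DP table's final entry dp[14][12] is also 11, so no common subsequence is longer.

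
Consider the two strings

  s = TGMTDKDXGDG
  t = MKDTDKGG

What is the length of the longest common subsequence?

6

Pick M [3,1] → T [4,4] → D [5,5] → K [6,6] → G [9,7] → G [11,8]; all 6 characters appear in both, in order. The LCS DP gives dp[11][8] = 6, so this is optimal.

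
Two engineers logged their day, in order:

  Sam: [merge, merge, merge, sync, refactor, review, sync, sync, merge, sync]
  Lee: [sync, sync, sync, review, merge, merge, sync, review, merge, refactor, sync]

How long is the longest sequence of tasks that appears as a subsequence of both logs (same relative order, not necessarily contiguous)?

6

Taking merge [2,5]; then merge [3,6]; then sync [4,7]; then review [6,8]; then merge [9,9]; then sync [10,11] gives a common subsequence of length 6. dp[10][11] = 6 confirms this is the maximum.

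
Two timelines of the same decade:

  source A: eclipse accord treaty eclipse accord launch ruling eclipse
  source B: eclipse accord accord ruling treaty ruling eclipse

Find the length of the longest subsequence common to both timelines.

5

One common subsequence of length 5: eclipse (source A #1, source B #1) → accord (source A #2, source B #3) → treaty (source A #3, source B #5) → ruling (source A #7, source B #6) → eclipse (source A #8, source B #7), and the DP table's final entry dp[8][7] is also 5, so no common subsequence is longer.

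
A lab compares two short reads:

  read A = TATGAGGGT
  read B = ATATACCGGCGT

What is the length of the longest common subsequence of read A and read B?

8

Let dp[i][j] be the LCS length of the first i bases of read A and the first j bases of read B. dp[i][j] = dp[i-1][j-1]+1 when the i-th and j-th bases match, else max(dp[i-1][j], dp[i][j-1]).
    ·  A  T  A  T  A  C  C  G  G  C  G  T
 ·  0  0  0  0  0  0  0  0  0  0  0  0  0
 T  0  0  1  1  1  1  1  1  1  1  1  1  1
 A  0  1  1  2  2  2  2  2  2  2  2  2  2
 T  0  1  2  2  3  3  3  3  3  3  3  3  3
 G  0  1  2  2  3  3  3  3  4  4  4  4  4
 A  0  1  2  3  3  4  4  4  4  4  4  4  4
 G  0  1  2  3  3  4  4  4  5  5  5  5  5
 G  0  1  2  3  3  4  4  4  5  6  6  6  6
 G  0  1  2  3  3  4  4  4  5  6  6  7  7
 T  0  1  2  3  4  4  4  4  5  6  6  7  8
dp[9][12] = 8. One LCS (by backtracking along matches): TATAGGGT.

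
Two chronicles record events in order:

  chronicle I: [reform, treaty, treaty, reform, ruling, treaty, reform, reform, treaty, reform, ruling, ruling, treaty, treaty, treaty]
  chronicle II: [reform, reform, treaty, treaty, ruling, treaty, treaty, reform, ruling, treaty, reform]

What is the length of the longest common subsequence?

Match reform (chronicle I #1, chronicle II #2), treaty (chronicle I #2, chronicle II #3), treaty (chronicle I #3, chronicle II #4), ruling (chronicle I #5, chronicle II #5), treaty (chronicle I #6, chronicle II #6), treaty (chronicle I #9, chronicle II #7), reform (chronicle I #10, chronicle II #8), ruling (chronicle I #12, chronicle II #9), treaty (chronicle I #13, chronicle II #10) — 9 events in the same relative order in both. The LCS DP gives dp[15][11] = 9, so this is optimal.

9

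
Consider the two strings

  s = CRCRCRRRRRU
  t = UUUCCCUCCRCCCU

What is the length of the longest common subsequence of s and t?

5

Pick C at s[1]=t[9] → R at s[2]=t[10] → C at s[3]=t[12] → C at s[5]=t[13] → U at s[11]=t[14]; all 5 characters appear in both, in order. dp[11][14] = 5 confirms this is the maximum.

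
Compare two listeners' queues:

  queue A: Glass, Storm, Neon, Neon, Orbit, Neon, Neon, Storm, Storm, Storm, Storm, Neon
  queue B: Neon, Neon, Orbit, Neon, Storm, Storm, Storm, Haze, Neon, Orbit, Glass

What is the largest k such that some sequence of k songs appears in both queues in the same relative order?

8

Pick Neon (queue A #3, queue B #1) → Neon (queue A #4, queue B #2) → Orbit (queue A #5, queue B #3) → Neon (queue A #7, queue B #4) → Storm (queue A #8, queue B #5) → Storm (queue A #9, queue B #6) → Storm (queue A #10, queue B #7) → Neon (queue A #12, queue B #9); all 8 songs appear in both, in order, and the DP table's final entry dp[12][11] is also 8, so no common subsequence is longer.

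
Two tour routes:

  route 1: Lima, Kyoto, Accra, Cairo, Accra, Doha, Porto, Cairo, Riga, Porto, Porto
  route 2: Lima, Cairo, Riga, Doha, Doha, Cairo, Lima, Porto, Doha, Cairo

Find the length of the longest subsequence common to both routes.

Match Lima (route 1 #1, route 2 #1) → Cairo (route 1 #4, route 2 #2) → Doha (route 1 #6, route 2 #5) → Porto (route 1 #7, route 2 #8) → Cairo (route 1 #8, route 2 #10) — 5 stops in the same relative order in both. The LCS DP gives dp[11][10] = 5, so this is optimal.

5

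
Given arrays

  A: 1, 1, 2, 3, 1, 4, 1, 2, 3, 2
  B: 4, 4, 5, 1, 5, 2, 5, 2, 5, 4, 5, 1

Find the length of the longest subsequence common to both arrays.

4

One common subsequence of length 4: 1 [1,4] → 2 [3,8] → 4 [6,10] → 1 [7,12]. dp[10][12] = 4 confirms this is the maximum.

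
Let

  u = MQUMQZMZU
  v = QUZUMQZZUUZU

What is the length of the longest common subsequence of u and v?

7

Let dp[i][j] be the LCS length of the first i characters of u and the first j characters of v. dp[i][j] = dp[i-1][j-1]+1 when the i-th and j-th characters match, else max(dp[i-1][j], dp[i][j-1]).
    ·  Q  U  Z  U  M  Q  Z  Z  U  U  Z  U
 ·  0  0  0  0  0  0  0  0  0  0  0  0  0
 M  0  0  0  0  0  1  1  1  1  1  1  1  1
 Q  0  1  1  1  1  1  2  2  2  2  2  2  2
 U  0  1  2  2  2  2  2  2  2  3  3  3  3
 M  0  1  2  2  2  3  3  3  3  3  3  3  3
 Q  0  1  2  2  2  3  4  4  4  4  4  4  4
 Z  0  1  2  3  3  3  4  5  5  5  5  5  5
 M  0  1  2  3  3  4  4  5  5  5  5  5  5
 Z  0  1  2  3  3  4  4  5  6  6  6  6  6
 U  0  1  2  3  4  4  4  5  6  7  7  7  7
dp[9][12] = 7. One LCS (by backtracking along matches): QUMQZZU.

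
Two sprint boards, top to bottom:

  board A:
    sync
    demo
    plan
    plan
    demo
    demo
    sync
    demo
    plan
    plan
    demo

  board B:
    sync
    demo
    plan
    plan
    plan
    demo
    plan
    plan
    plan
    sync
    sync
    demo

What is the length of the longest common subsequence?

8

Taking sync [1,1]; then demo [2,2]; then plan [3,4]; then plan [4,5]; then demo [5,6]; then plan [9,8]; then plan [10,9]; then demo [11,12] gives a common subsequence of length 8. Since dp[11][12] = 8, nothing longer is possible.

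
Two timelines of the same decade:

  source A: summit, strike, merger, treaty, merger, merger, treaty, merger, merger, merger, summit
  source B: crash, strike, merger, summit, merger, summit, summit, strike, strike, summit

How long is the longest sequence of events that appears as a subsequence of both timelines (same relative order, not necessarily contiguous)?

4

Taking strike [2,2]; then merger [3,3]; then merger [5,5]; then summit [11,10] gives a common subsequence of length 4. dp[11][10] = 4 confirms this is the maximum.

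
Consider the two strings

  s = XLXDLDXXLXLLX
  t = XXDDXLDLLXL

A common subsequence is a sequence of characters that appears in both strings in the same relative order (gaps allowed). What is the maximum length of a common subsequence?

Let dp[i][j] be the LCS length of the first i characters of s and the first j characters of t. dp[i][j] = dp[i-1][j-1]+1 when the i-th and j-th characters match, else max(dp[i-1][j], dp[i][j-1]).
    ·  X  X  D  D  X  L  D  L  L  X  L
 ·  0  0  0  0  0  0  0  0  0  0  0  0
 X  0  1  1  1  1  1  1  1  1  1  1  1
 L  0  1  1  1  1  1  2  2  2  2  2  2
 X  0  1  2  2  2  2  2  2  2  2  3  3
 D  0  1  2  3  3  3  3  3  3  3  3  3
 L  0  1  2  3  3  3  4  4  4  4  4  4
 D  0  1  2  3  4  4  4  5  5  5  5  5
 X  0  1  2  3  4  5  5  5  5  5  6  6
 X  0  1  2  3  4  5  5  5  5  5  6  6
 L  0  1  2  3  4  5  6  6  6  6  6  7
 X  0  1  2  3  4  5  6  6  6  6  7  7
 L  0  1  2  3  4  5  6  6  7  7  7  8
 L  0  1  2  3  4  5  6  6  7  8  8  8
 X  0  1  2  3  4  5  6  6  7  8  9  9
dp[13][11] = 9. One LCS (by backtracking along matches): XXDDXLLLX.

9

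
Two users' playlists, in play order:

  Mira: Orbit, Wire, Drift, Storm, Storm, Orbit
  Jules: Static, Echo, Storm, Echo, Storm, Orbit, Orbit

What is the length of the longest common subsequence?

Taking Storm [4,3] → Storm [5,5] → Orbit [6,7] gives a common subsequence of length 3. Since dp[6][7] = 3, nothing longer is possible.

3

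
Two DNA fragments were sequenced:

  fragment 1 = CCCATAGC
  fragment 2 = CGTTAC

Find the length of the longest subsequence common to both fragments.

Let dp[i][j] be the LCS length of the first i bases of fragment 1 and the first j bases of fragment 2. dp[i][j] = dp[i-1][j-1]+1 when the i-th and j-th bases match, else max(dp[i-1][j], dp[i][j-1]).
    ·  C  G  T  T  A  C
 ·  0  0  0  0  0  0  0
 C  0  1  1  1  1  1  1
 C  0  1  1  1  1  1  2
 C  0  1  1  1  1  1  2
 A  0  1  1  1  1  2  2
 T  0  1  1  2  2  2  2
 A  0  1  1  2  2  3  3
 G  0  1  2  2  2  3  3
 C  0  1  2  2  2  3  4
dp[8][6] = 4. One LCS (by backtracking along matches): CTAC.

4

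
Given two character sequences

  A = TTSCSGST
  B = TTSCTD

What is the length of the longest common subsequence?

5

Pick T (A #1, B #1) → T (A #2, B #2) → S (A #3, B #3) → C (A #4, B #4) → T (A #8, B #5); all 5 characters appear in both, in order. Since dp[8][6] = 5, nothing longer is possible.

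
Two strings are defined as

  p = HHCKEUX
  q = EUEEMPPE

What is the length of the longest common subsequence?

2

Let dp[i][j] be the LCS length of the first i characters of p and the first j characters of q. dp[i][j] = dp[i-1][j-1]+1 when the i-th and j-th characters match, else max(dp[i-1][j], dp[i][j-1]).
    ·  E  U  E  E  M  P  P  E
 ·  0  0  0  0  0  0  0  0  0
 H  0  0  0  0  0  0  0  0  0
 H  0  0  0  0  0  0  0  0  0
 C  0  0  0  0  0  0  0  0  0
 K  0  0  0  0  0  0  0  0  0
 E  0  1  1  1  1  1  1  1  1
 U  0  1  2  2  2  2  2  2  2
 X  0  1  2  2  2  2  2  2  2
dp[7][8] = 2. One LCS (by backtracking along matches): EU.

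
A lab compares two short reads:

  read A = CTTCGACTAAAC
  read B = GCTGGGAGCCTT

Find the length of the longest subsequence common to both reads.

6

Let dp[i][j] be the LCS length of the first i bases of read A and the first j bases of read B. dp[i][j] = dp[i-1][j-1]+1 when the i-th and j-th bases match, else max(dp[i-1][j], dp[i][j-1]).
    ·  G  C  T  G  G  G  A  G  C  C  T  T
 ·  0  0  0  0  0  0  0  0  0  0  0  0  0
 C  0  0  1  1  1  1  1  1  1  1  1  1  1
 T  0  0  1  2  2  2  2  2  2  2  2  2  2
 T  0  0  1  2  2  2  2  2  2  2  2  3  3
 C  0  0  1  2  2  2  2  2  2  3  3  3  3
 G  0  1  1  2  3  3  3  3  3  3  3  3  3
 A  0  1  1  2  3  3  3  4  4  4  4  4  4
 C  0  1  2  2  3  3  3  4  4  5  5  5  5
 T  0  1  2  3  3  3  3  4  4  5  5  6  6
 A  0  1  2  3  3  3  3  4  4  5  5  6  6
 A  0  1  2  3  3  3  3  4  4  5  5  6  6
 A  0  1  2  3  3  3  3  4  4  5  5  6  6
 C  0  1  2  3  3  3  3  4  4  5  6  6  6
dp[12][12] = 6. One LCS (by backtracking along matches): CTGACT.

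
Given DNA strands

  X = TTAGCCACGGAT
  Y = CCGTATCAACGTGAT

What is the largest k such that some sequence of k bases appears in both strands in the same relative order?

9

One common subsequence of length 9: T [1,4], then T [2,6], then A [3,8], then A [7,9], then C [8,10], then G [9,11], then G [10,13], then A [11,14], then T [12,15]. The LCS DP gives dp[12][15] = 9, so this is optimal.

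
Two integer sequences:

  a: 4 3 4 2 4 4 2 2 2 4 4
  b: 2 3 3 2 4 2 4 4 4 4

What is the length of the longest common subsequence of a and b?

7

Pick 3 at a[2]=b[3] → 4 at a[3]=b[5] → 2 at a[4]=b[6] → 4 at a[5]=b[7] → 4 at a[6]=b[8] → 4 at a[10]=b[9] → 4 at a[11]=b[10]; all 7 values appear in both, in order. The LCS DP gives dp[11][10] = 7, so this is optimal.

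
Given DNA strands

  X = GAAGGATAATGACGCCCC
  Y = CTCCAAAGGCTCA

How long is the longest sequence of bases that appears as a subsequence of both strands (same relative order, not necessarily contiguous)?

7

Pick A [6,5], A [8,6], A [9,7], G [11,8], G [14,9], C [15,10], C [16,12]; all 7 bases appear in both, in order. The LCS DP gives dp[18][13] = 7, so this is optimal.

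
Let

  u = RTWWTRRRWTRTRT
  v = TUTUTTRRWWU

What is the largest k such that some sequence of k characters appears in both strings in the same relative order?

5

One common subsequence of length 5: T [2,5], T [5,6], R [6,7], R [7,8], W [9,10], and the DP table's final entry dp[14][11] is also 5, so no common subsequence is longer.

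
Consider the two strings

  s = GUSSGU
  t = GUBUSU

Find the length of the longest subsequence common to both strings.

Match G (s #1, t #1); then U (s #2, t #4); then S (s #4, t #5); then U (s #6, t #6) — 4 characters in the same relative order in both. The LCS DP gives dp[6][6] = 4, so this is optimal.

4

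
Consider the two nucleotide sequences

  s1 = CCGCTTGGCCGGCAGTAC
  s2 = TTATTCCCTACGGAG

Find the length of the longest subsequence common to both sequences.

Taking C (s1 #1, s2 #6) → C (s1 #2, s2 #7) → C (s1 #4, s2 #8) → T (s1 #5, s2 #9) → C (s1 #10, s2 #11) → G (s1 #11, s2 #12) → G (s1 #12, s2 #13) → A (s1 #14, s2 #14) → G (s1 #15, s2 #15) gives a common subsequence of length 9. dp[18][15] = 9 confirms this is the maximum.

9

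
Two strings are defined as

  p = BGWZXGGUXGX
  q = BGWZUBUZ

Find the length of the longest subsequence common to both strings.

Let dp[i][j] be the LCS length of the first i characters of p and the first j characters of q. dp[i][j] = dp[i-1][j-1]+1 when the i-th and j-th characters match, else max(dp[i-1][j], dp[i][j-1]).
    ·  B  G  W  Z  U  B  U  Z
 ·  0  0  0  0  0  0  0  0  0
 B  0  1  1  1  1  1  1  1  1
 G  0  1  2  2  2  2  2  2  2
 W  0  1  2  3  3  3  3  3  3
 Z  0  1  2  3  4  4  4  4  4
 X  0  1  2  3  4  4  4  4  4
 G  0  1  2  3  4  4  4  4  4
 G  0  1  2  3  4  4  4  4  4
 U  0  1  2  3  4  5  5  5  5
 X  0  1  2  3  4  5  5  5  5
 G  0  1  2  3  4  5  5  5  5
 X  0  1  2  3  4  5  5  5  5
dp[11][8] = 5. One LCS (by backtracking along matches): BGWZU.

5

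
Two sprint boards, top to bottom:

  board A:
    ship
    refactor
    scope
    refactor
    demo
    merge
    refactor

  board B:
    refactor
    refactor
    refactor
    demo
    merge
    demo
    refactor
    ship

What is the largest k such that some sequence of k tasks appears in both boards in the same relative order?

Match refactor (board A #2, board B #2), refactor (board A #4, board B #3), demo (board A #5, board B #4), merge (board A #6, board B #5), refactor (board A #7, board B #7) — 5 tasks in the same relative order in both. Since dp[7][8] = 5, nothing longer is possible.

5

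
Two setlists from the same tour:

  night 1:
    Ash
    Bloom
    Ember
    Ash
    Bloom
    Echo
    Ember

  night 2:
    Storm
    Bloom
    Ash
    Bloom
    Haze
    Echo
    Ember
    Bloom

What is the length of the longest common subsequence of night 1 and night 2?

Taking Bloom at night 1[2]=night 2[2] → Ash at night 1[4]=night 2[3] → Bloom at night 1[5]=night 2[4] → Echo at night 1[6]=night 2[6] → Ember at night 1[7]=night 2[7] gives a common subsequence of length 5. Since dp[7][8] = 5, nothing longer is possible.

5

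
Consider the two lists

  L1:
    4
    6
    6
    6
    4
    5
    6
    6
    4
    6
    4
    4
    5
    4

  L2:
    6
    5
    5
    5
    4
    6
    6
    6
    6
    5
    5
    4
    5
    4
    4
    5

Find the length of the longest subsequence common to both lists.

Taking 4 [1,5], then 6 [2,7], then 6 [3,8], then 6 [4,9], then 4 [5,12], then 5 [6,13], then 4 [11,14], then 4 [12,15], then 5 [13,16] gives a common subsequence of length 9. dp[14][16] = 9 confirms this is the maximum.

9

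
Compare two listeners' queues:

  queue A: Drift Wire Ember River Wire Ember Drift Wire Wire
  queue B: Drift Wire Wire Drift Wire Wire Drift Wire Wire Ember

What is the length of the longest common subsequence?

Match Drift at queue A[1]=queue B[4] → Wire at queue A[2]=queue B[5] → Wire at queue A[5]=queue B[6] → Drift at queue A[7]=queue B[7] → Wire at queue A[8]=queue B[8] → Wire at queue A[9]=queue B[9] — 6 songs in the same relative order in both. dp[9][10] = 6 confirms this is the maximum.

6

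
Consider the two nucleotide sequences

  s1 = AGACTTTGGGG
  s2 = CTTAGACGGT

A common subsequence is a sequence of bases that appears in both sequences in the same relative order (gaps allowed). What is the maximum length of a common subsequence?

Taking A (s1 #1, s2 #4), then G (s1 #2, s2 #5), then A (s1 #3, s2 #6), then C (s1 #4, s2 #7), then G (s1 #8, s2 #8), then G (s1 #9, s2 #9) gives a common subsequence of length 6. Since dp[11][10] = 6, nothing longer is possible.

6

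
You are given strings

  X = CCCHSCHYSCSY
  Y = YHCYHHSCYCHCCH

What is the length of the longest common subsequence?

Taking C [1,3] → C [2,8] → C [3,10] → H [4,11] → C [6,13] → H [7,14] gives a common subsequence of length 6. Since dp[12][14] = 6, nothing longer is possible.

6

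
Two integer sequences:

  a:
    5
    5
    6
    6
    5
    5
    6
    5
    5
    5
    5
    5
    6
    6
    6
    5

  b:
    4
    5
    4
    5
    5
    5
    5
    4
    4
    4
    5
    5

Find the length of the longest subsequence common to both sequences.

7

Pick 5 [1,2]; then 5 [2,4]; then 5 [5,5]; then 5 [6,6]; then 5 [8,7]; then 5 [12,11]; then 5 [16,12]; all 7 values appear in both, in order. The LCS DP gives dp[16][12] = 7, so this is optimal.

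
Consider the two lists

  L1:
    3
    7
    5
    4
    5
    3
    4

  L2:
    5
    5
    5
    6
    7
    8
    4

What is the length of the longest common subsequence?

Pick 5 (L1 #3, L2 #2), 5 (L1 #5, L2 #3), 4 (L1 #7, L2 #7); all 3 values appear in both, in order. Since dp[7][7] = 3, nothing longer is possible.

3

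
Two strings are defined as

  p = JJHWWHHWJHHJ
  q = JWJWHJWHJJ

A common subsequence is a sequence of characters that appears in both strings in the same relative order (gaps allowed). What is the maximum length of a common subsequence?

Let dp[i][j] be the LCS length of the first i characters of p and the first j characters of q. dp[i][j] = dp[i-1][j-1]+1 when the i-th and j-th characters match, else max(dp[i-1][j], dp[i][j-1]).
    ·  J  W  J  W  H  J  W  H  J  J
 ·  0  0  0  0  0  0  0  0  0  0  0
 J  0  1  1  1  1  1  1  1  1  1  1
 J  0  1  1  2  2  2  2  2  2  2  2
 H  0  1  1  2  2  3  3  3  3  3  3
 W  0  1  2  2  3  3  3  4  4  4  4
 W  0  1  2  2  3  3  3  4  4  4  4
 H  0  1  2  2  3  4  4  4  5  5  5
 H  0  1  2  2  3  4  4  4  5  5  5
 W  0  1  2  2  3  4  4  5  5  5  5
 J  0  1  2  3  3  4  5  5  5  6  6
 H  0  1  2  3  3  4  5  5  6  6  6
 H  0  1  2  3  3  4  5  5  6  6  6
 J  0  1  2  3  3  4  5  5  6  7  7
dp[12][10] = 7. One LCS (by backtracking along matches): JJHWHJJ.

7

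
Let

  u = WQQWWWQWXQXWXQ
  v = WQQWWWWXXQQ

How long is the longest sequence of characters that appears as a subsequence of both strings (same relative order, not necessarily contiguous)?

One common subsequence of length 10: W at u[1]=v[1], Q at u[2]=v[2], Q at u[3]=v[3], W at u[4]=v[4], W at u[5]=v[5], W at u[6]=v[6], W at u[8]=v[7], X at u[9]=v[9], Q at u[10]=v[10], Q at u[14]=v[11]. The LCS DP gives dp[14][11] = 10, so this is optimal.

10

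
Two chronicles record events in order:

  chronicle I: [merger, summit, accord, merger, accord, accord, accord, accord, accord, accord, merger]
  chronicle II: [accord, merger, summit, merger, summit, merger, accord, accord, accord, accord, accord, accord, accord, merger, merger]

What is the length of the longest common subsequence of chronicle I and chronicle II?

10

Taking merger at chronicle I[1]=chronicle II[4], summit at chronicle I[2]=chronicle II[5], accord at chronicle I[3]=chronicle II[7], accord at chronicle I[5]=chronicle II[8], accord at chronicle I[6]=chronicle II[9], accord at chronicle I[7]=chronicle II[10], accord at chronicle I[8]=chronicle II[11], accord at chronicle I[9]=chronicle II[12], accord at chronicle I[10]=chronicle II[13], merger at chronicle I[11]=chronicle II[15] gives a common subsequence of length 10, and the DP table's final entry dp[11][15] is also 10, so no common subsequence is longer.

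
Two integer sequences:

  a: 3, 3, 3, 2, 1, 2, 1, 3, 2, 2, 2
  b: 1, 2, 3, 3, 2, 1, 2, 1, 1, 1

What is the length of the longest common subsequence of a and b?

6

Pick 3 at a[2]=b[3], 3 at a[3]=b[4], 2 at a[4]=b[5], 1 at a[5]=b[6], 2 at a[6]=b[7], 1 at a[7]=b[10]; all 6 values appear in both, in order, and the DP table's final entry dp[11][10] is also 6, so no common subsequence is longer.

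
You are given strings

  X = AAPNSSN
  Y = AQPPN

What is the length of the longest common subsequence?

3

Pick A (X #1, Y #1), then P (X #3, Y #4), then N (X #7, Y #5); all 3 characters appear in both, in order, and the DP table's final entry dp[7][5] is also 3, so no common subsequence is longer.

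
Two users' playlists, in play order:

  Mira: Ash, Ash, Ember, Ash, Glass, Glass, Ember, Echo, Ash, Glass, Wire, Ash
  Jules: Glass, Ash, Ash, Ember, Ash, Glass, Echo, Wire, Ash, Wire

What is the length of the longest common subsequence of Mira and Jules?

One common subsequence of length 8: Ash (Mira #1, Jules #2), then Ash (Mira #2, Jules #3), then Ember (Mira #3, Jules #4), then Ash (Mira #4, Jules #5), then Glass (Mira #6, Jules #6), then Echo (Mira #8, Jules #7), then Ash (Mira #9, Jules #9), then Wire (Mira #11, Jules #10), and the DP table's final entry dp[12][10] is also 8, so no common subsequence is longer.

8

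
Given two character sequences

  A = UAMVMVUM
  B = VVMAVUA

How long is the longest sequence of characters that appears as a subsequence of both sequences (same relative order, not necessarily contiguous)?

Let dp[i][j] be the LCS length of the first i characters of A and the first j characters of B. dp[i][j] = dp[i-1][j-1]+1 when the i-th and j-th characters match, else max(dp[i-1][j], dp[i][j-1]).
    ·  V  V  M  A  V  U  A
 ·  0  0  0  0  0  0  0  0
 U  0  0  0  0  0  0  1  1
 A  0  0  0  0  1  1  1  2
 M  0  0  0  1  1  1  1  2
 V  0  1  1  1  1  2  2  2
 M  0  1  1  2  2  2  2  2
 V  0  1  2  2  2  3  3  3
 U  0  1  2  2  2  3  4  4
 M  0  1  2  3  3  3  4  4
dp[8][7] = 4. One LCS (by backtracking along matches): VMVU.

4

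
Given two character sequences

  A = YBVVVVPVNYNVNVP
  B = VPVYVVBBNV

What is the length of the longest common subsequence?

7

Let dp[i][j] be the LCS length of the first i characters of A and the first j characters of B. dp[i][j] = dp[i-1][j-1]+1 when the i-th and j-th characters match, else max(dp[i-1][j], dp[i][j-1]).
    ·  V  P  V  Y  V  V  B  B  N  V
 ·  0  0  0  0  0  0  0  0  0  0  0
 Y  0  0  0  0  1  1  1  1  1  1  1
 B  0  0  0  0  1  1  1  2  2  2  2
 V  0  1  1  1  1  2  2  2  2  2  3
 V  0  1  1  2  2  2  3  3  3  3  3
 V  0  1  1  2  2  3  3  3  3  3  4
 V  0  1  1  2  2  3  4  4  4  4  4
 P  0  1  2  2  2  3  4  4  4  4  4
 V  0  1  2  3  3  3  4  4  4  4  5
 N  0  1  2  3  3  3  4  4  4  5  5
 Y  0  1  2  3  4  4  4  4  4  5  5
 N  0  1  2  3  4  4  4  4  4  5  5
 V  0  1  2  3  4  5  5  5  5  5  6
 N  0  1  2  3  4  5  5  5  5  6  6
 V  0  1  2  3  4  5  6  6  6  6  7
 P  0  1  2  3  4  5  6  6  6  6  7
dp[15][10] = 7. One LCS (by backtracking along matches): VPVYVNV.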